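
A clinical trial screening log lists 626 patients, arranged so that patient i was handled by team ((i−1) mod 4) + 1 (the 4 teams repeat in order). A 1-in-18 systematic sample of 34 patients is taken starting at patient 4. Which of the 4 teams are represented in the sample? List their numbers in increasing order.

Consecutive selections differ by k = 18, so their team numbers differ by 18 mod 4 = 2.
gcd(18, 4) = 2, so the sample visits 4/2 = 2 distinct residues mod 4.
Start 4 is team 4; the teams hit are 2, 4.

2, 4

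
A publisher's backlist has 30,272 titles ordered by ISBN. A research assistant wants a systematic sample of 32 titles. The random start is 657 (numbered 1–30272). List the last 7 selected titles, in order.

24307, 25253, 26199, 27145, 28091, 29037, 29983

k = N/n = 30272/32 = 946
26th selection = 657 + 25×946 = 24307
27th: 24307 + 946 = 25253
28th: 25253 + 946 = 26199
29th: 26199 + 946 = 27145
30th: 27145 + 946 = 28091
31st: 28091 + 946 = 29037
32nd: 29037 + 946 = 29983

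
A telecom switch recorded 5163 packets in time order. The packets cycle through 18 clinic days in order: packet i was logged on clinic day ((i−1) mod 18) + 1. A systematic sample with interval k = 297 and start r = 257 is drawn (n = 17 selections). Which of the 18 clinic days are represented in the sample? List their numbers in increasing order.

Consecutive selections differ by k = 297, so their clinic day numbers differ by 297 mod 18 = 9.
gcd(297, 18) = 9, so the sample visits 18/9 = 2 distinct residues mod 18.
Start 257 is clinic day 5; the clinic days hit are 5, 14.

5, 14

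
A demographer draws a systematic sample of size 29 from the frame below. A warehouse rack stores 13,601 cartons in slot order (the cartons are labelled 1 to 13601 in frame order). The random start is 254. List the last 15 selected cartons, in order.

k = N/n = 13601/29 = 469
15th selection = 254 + 14×469 = 6820
16th: 6820 + 469 = 7289
17th: 7289 + 469 = 7758
18th: 7758 + 469 = 8227
19th: 8227 + 469 = 8696
20th: 8696 + 469 = 9165
21st: 9165 + 469 = 9634
22nd: 9634 + 469 = 10103
23rd: 10103 + 469 = 10572
24th: 10572 + 469 = 11041
25th: 11041 + 469 = 11510
26th: 11510 + 469 = 11979
27th: 11979 + 469 = 12448
28th: 12448 + 469 = 12917
29th: 12917 + 469 = 13386

6820, 7289, 7758, 8227, 8696, 9165, 9634, 10103, 10572, 11041, 11510, 11979, 12448, 12917, 13386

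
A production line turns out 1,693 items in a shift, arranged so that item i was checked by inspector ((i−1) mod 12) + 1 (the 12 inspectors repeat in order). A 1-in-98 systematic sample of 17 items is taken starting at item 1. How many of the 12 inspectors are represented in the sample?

Consecutive selections differ by k = 98, so their inspector numbers differ by 98 mod 12 = 2.
gcd(98, 12) = 2, so the sample visits 12/2 = 6 distinct residues mod 12.
Start 1 is inspector 1; the inspectors hit are 1, 3, 5, 7, 9, 11.

6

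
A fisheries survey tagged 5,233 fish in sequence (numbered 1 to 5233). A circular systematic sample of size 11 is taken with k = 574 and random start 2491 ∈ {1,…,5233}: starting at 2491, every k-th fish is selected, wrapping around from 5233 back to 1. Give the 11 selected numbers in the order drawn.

2491, 3065, 3639, 4213, 4787, 128, 702, 1276, 1850, 2424, 2998

Selection 1: 2491
Selection 2: 2491 + 574 = 3065
Selection 3: 3065 + 574 = 3639
Selection 4: 3639 + 574 = 4213
Selection 5: 4213 + 574 = 4787
Selection 6: 4787 + 574 = 5361 → 5361 − 5233 = 128
Selection 7: 128 + 574 = 702
Selection 8: 702 + 574 = 1276
Selection 9: 1276 + 574 = 1850
Selection 10: 1850 + 574 = 2424
Selection 11: 2424 + 574 = 2998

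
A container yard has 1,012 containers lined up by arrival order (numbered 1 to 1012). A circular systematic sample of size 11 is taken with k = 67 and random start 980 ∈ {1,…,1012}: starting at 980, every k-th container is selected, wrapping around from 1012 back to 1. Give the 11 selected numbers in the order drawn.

Selection 1: 980
Selection 2: 980 + 67 = 1047 → 1047 − 1012 = 35
Selection 3: 35 + 67 = 102
Selection 4: 102 + 67 = 169
Selection 5: 169 + 67 = 236
Selection 6: 236 + 67 = 303
Selection 7: 303 + 67 = 370
Selection 8: 370 + 67 = 437
Selection 9: 437 + 67 = 504
Selection 10: 504 + 67 = 571
Selection 11: 571 + 67 = 638

980, 35, 102, 169, 236, 303, 370, 437, 504, 571, 638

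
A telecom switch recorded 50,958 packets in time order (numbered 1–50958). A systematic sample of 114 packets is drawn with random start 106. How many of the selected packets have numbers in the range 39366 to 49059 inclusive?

k = 50958/114 = 447
First selection ≥ 39366: 106 + ⌈(39366−106)/447⌉·447 = 106 + 88×447 = 39442
Last selection ≤ 49059: 106 + ⌊(49059−106)/447⌋·447 = 106 + 109×447 = 48829
Count = 109 − 88 + 1 = 22

22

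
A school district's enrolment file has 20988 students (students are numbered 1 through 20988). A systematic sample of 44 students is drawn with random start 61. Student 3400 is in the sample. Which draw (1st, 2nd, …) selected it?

k = 20988/44 = 477
position = (3400 − 61)/477 + 1 = 3339/477 + 1 = 7 + 1 = 8

8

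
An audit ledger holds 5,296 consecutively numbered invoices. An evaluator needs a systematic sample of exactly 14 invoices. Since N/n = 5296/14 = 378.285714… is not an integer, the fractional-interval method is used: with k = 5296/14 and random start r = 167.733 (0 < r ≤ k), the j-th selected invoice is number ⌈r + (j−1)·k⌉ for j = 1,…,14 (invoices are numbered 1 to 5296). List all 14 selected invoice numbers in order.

j=1: r + 0k = 167.733 → ⌈·⌉ = 168
j=2: r + 1k = 546.018714… → ⌈·⌉ = 547
j=3: r + 2k = 924.304428… → ⌈·⌉ = 925
j=4: r + 3k = 1302.590142… → ⌈·⌉ = 1303
j=5: r + 4k = 1680.875857… → ⌈·⌉ = 1681
j=6: r + 5k = 2059.161571… → ⌈·⌉ = 2060
j=7: r + 6k = 2437.447285… → ⌈·⌉ = 2438
j=8: r + 7k = 2815.733 → ⌈·⌉ = 2816
j=9: r + 8k = 3194.018714… → ⌈·⌉ = 3195
j=10: r + 9k = 3572.304428… → ⌈·⌉ = 3573
j=11: r + 10k = 3950.590142… → ⌈·⌉ = 3951
j=12: r + 11k = 4328.875857… → ⌈·⌉ = 4329
j=13: r + 12k = 4707.161571… → ⌈·⌉ = 4708
j=14: r + 13k = 5085.447285… → ⌈·⌉ = 5086

168, 547, 925, 1303, 1681, 2060, 2438, 2816, 3195, 3573, 3951, 4329, 4708, 5086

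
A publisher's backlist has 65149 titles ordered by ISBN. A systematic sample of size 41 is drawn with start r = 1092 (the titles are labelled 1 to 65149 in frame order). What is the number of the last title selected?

k = 65149/41 = 1589
41st selection = r + (41−1)·k = 1092 + 40×1589 = 1092 + 63560 = 64652

64652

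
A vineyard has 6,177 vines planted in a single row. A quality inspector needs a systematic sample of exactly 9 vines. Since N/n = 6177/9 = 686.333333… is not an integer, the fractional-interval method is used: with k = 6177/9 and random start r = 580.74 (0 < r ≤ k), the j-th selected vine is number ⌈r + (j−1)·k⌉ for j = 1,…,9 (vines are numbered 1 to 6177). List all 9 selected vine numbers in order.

581, 1268, 1954, 2640, 3327, 4013, 4699, 5386, 6072

j=1: r + 0k = 580.74 → ⌈·⌉ = 581
j=2: r + 1k = 1267.073333… → ⌈·⌉ = 1268
j=3: r + 2k = 1953.406666… → ⌈·⌉ = 1954
j=4: r + 3k = 2639.74 → ⌈·⌉ = 2640
j=5: r + 4k = 3326.073333… → ⌈·⌉ = 3327
j=6: r + 5k = 4012.406666… → ⌈·⌉ = 4013
j=7: r + 6k = 4698.74 → ⌈·⌉ = 4699
j=8: r + 7k = 5385.073333… → ⌈·⌉ = 5386
j=9: r + 8k = 6071.406666… → ⌈·⌉ = 6072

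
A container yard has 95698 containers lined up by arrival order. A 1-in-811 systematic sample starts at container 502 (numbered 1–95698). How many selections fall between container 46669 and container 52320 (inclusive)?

7

k = 811
First selection ≥ 46669: 502 + ⌈(46669−502)/811⌉·811 = 502 + 57×811 = 46729
Last selection ≤ 52320: 502 + ⌊(52320−502)/811⌋·811 = 502 + 63×811 = 51595
Count = 63 − 57 + 1 = 7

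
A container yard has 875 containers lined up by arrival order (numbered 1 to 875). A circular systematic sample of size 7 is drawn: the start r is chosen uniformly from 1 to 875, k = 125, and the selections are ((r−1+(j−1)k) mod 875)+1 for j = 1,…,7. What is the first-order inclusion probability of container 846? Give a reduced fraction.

For each position j, as r ranges over 1…875 the j-th selection hits every container exactly once, so container 846 is selected for exactly 7 of the 875 starts.
Inclusion probability = 7/875 = 1/125.

1/125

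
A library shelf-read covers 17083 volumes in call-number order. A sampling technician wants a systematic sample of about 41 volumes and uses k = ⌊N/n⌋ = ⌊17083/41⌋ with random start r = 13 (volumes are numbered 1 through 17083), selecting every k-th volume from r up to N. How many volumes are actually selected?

42

k = ⌊17083/41⌋ = 416
Achieved size = ⌊(17083 − 13)/416⌋ + 1 = ⌊17070/416⌋ + 1 = 41 + 1 = 42
(last selection: 13 + 41×416 = 17069 ≤ 17083; next would be 17485 > 17083)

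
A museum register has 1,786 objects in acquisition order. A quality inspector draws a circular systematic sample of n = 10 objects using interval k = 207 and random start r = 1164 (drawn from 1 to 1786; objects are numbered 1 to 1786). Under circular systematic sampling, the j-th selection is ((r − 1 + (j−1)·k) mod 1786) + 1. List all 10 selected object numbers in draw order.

Selection 1: 1164
Selection 2: 1164 + 207 = 1371
Selection 3: 1371 + 207 = 1578
Selection 4: 1578 + 207 = 1785
Selection 5: 1785 + 207 = 1992 → 1992 − 1786 = 206
Selection 6: 206 + 207 = 413
Selection 7: 413 + 207 = 620
Selection 8: 620 + 207 = 827
Selection 9: 827 + 207 = 1034
Selection 10: 1034 + 207 = 1241

1164, 1371, 1578, 1785, 206, 413, 620, 827, 1034, 1241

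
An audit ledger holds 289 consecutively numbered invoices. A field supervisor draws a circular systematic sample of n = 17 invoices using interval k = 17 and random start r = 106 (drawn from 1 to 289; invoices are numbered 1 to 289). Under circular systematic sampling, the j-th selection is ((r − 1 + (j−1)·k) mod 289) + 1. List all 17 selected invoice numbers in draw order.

106, 123, 140, 157, 174, 191, 208, 225, 242, 259, 276, 4, 21, 38, 55, 72, 89

Selection 1: 106
Selection 2: 106 + 17 = 123
Selection 3: 123 + 17 = 140
Selection 4: 140 + 17 = 157
Selection 5: 157 + 17 = 174
Selection 6: 174 + 17 = 191
Selection 7: 191 + 17 = 208
Selection 8: 208 + 17 = 225
Selection 9: 225 + 17 = 242
Selection 10: 242 + 17 = 259
Selection 11: 259 + 17 = 276
Selection 12: 276 + 17 = 293 → 293 − 289 = 4
Selection 13: 4 + 17 = 21
Selection 14: 21 + 17 = 38
Selection 15: 38 + 17 = 55
Selection 16: 55 + 17 = 72
Selection 17: 72 + 17 = 89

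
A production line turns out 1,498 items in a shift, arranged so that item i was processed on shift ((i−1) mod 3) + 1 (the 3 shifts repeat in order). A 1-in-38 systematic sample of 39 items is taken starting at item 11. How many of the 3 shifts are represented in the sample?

Consecutive selections differ by k = 38, so their shift numbers differ by 38 mod 3 = 2.
gcd(38, 3) = 1, so the sample visits 3/1 = 3 distinct residues mod 3.
Start 11 is shift 2; the shifts hit are 1, 2, 3.

3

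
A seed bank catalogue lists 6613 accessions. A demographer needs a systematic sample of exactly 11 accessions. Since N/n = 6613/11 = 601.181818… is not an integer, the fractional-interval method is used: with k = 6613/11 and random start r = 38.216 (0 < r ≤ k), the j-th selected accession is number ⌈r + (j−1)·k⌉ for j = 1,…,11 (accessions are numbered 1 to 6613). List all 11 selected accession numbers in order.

j=1: r + 0k = 38.216 → ⌈·⌉ = 39
j=2: r + 1k = 639.397818… → ⌈·⌉ = 640
j=3: r + 2k = 1240.579636… → ⌈·⌉ = 1241
j=4: r + 3k = 1841.761454… → ⌈·⌉ = 1842
j=5: r + 4k = 2442.943272… → ⌈·⌉ = 2443
j=6: r + 5k = 3044.125090… → ⌈·⌉ = 3045
j=7: r + 6k = 3645.306909… → ⌈·⌉ = 3646
j=8: r + 7k = 4246.488727… → ⌈·⌉ = 4247
j=9: r + 8k = 4847.670545… → ⌈·⌉ = 4848
j=10: r + 9k = 5448.852363… → ⌈·⌉ = 5449
j=11: r + 10k = 6050.034181… → ⌈·⌉ = 6051

39, 640, 1241, 1842, 2443, 3045, 3646, 4247, 4848, 5449, 6051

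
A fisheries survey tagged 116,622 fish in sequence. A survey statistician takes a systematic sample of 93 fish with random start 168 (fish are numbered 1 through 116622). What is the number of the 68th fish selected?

84186

k = 116622/93 = 1254
68th selection = r + (68−1)·k = 168 + 67×1254 = 168 + 84018 = 84186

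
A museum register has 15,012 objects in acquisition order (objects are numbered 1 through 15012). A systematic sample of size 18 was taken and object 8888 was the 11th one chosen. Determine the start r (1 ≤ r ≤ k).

548

k = 15012/18 = 834
r = 8888 − (11−1)×834 = 8888 − 8340 = 548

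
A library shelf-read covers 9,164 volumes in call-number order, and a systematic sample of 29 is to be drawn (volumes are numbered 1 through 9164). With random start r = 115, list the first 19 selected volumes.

115, 431, 747, 1063, 1379, 1695, 2011, 2327, 2643, 2959, 3275, 3591, 3907, 4223, 4539, 4855, 5171, 5487, 5803

k = N/n = 9164/29 = 316
volume 1: 115
volume 2: 115 + 316 = 431
volume 3: 431 + 316 = 747
volume 4: 747 + 316 = 1063
volume 5: 1063 + 316 = 1379
volume 6: 1379 + 316 = 1695
volume 7: 1695 + 316 = 2011
volume 8: 2011 + 316 = 2327
volume 9: 2327 + 316 = 2643
volume 10: 2643 + 316 = 2959
volume 11: 2959 + 316 = 3275
volume 12: 3275 + 316 = 3591
volume 13: 3591 + 316 = 3907
volume 14: 3907 + 316 = 4223
volume 15: 4223 + 316 = 4539
volume 16: 4539 + 316 = 4855
volume 17: 4855 + 316 = 5171
volume 18: 5171 + 316 = 5487
volume 19: 5487 + 316 = 5803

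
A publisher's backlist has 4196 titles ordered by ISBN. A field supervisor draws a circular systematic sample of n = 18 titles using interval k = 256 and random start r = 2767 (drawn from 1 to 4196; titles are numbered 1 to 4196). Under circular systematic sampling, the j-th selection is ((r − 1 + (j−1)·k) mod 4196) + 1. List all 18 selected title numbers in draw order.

2767, 3023, 3279, 3535, 3791, 4047, 107, 363, 619, 875, 1131, 1387, 1643, 1899, 2155, 2411, 2667, 2923

Selection 1: 2767
Selection 2: 2767 + 256 = 3023
Selection 3: 3023 + 256 = 3279
Selection 4: 3279 + 256 = 3535
Selection 5: 3535 + 256 = 3791
Selection 6: 3791 + 256 = 4047
Selection 7: 4047 + 256 = 4303 → 4303 − 4196 = 107
Selection 8: 107 + 256 = 363
Selection 9: 363 + 256 = 619
Selection 10: 619 + 256 = 875
Selection 11: 875 + 256 = 1131
Selection 12: 1131 + 256 = 1387
Selection 13: 1387 + 256 = 1643
Selection 14: 1643 + 256 = 1899
Selection 15: 1899 + 256 = 2155
Selection 16: 2155 + 256 = 2411
Selection 17: 2411 + 256 = 2667
Selection 18: 2667 + 256 = 2923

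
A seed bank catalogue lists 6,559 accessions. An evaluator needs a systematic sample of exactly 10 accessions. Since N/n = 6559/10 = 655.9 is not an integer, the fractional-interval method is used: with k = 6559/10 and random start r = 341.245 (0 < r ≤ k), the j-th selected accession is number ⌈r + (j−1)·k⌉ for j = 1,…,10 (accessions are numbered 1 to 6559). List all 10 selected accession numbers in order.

342, 998, 1654, 2309, 2965, 3621, 4277, 4933, 5589, 6245

j=1: r + 0k = 341.245 → ⌈·⌉ = 342
j=2: r + 1k = 997.145 → ⌈·⌉ = 998
j=3: r + 2k = 1653.045 → ⌈·⌉ = 1654
j=4: r + 3k = 2308.945 → ⌈·⌉ = 2309
j=5: r + 4k = 2964.845 → ⌈·⌉ = 2965
j=6: r + 5k = 3620.745 → ⌈·⌉ = 3621
j=7: r + 6k = 4276.645 → ⌈·⌉ = 4277
j=8: r + 7k = 4932.545 → ⌈·⌉ = 4933
j=9: r + 8k = 5588.445 → ⌈·⌉ = 5589
j=10: r + 9k = 6244.345 → ⌈·⌉ = 6245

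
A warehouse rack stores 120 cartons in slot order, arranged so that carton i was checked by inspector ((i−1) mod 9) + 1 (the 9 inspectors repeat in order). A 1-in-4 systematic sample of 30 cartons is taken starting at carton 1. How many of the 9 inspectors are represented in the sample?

Consecutive selections differ by k = 4, so their inspector numbers differ by 4 mod 9 = 4.
gcd(4, 9) = 1, so the sample visits 9/1 = 9 distinct residues mod 9.
Start 1 is inspector 1; the inspectors hit are 1, 2, 3, 4, 5, 6, 7, 8, 9.

9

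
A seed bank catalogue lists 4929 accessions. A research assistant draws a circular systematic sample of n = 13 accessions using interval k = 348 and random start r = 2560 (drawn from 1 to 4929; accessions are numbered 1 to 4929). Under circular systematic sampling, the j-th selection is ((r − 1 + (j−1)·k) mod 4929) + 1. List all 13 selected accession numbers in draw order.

Selection 1: 2560
Selection 2: 2560 + 348 = 2908
Selection 3: 2908 + 348 = 3256
Selection 4: 3256 + 348 = 3604
Selection 5: 3604 + 348 = 3952
Selection 6: 3952 + 348 = 4300
Selection 7: 4300 + 348 = 4648
Selection 8: 4648 + 348 = 4996 → 4996 − 4929 = 67
Selection 9: 67 + 348 = 415
Selection 10: 415 + 348 = 763
Selection 11: 763 + 348 = 1111
Selection 12: 1111 + 348 = 1459
Selection 13: 1459 + 348 = 1807

2560, 2908, 3256, 3604, 3952, 4300, 4648, 67, 415, 763, 1111, 1459, 1807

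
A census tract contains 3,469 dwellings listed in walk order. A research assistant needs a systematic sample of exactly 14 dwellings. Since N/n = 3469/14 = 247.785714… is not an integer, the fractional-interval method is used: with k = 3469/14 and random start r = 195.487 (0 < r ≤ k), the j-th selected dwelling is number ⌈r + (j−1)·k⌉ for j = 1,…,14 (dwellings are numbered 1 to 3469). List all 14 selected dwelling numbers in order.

j=1: r + 0k = 195.487 → ⌈·⌉ = 196
j=2: r + 1k = 443.272714… → ⌈·⌉ = 444
j=3: r + 2k = 691.058428… → ⌈·⌉ = 692
j=4: r + 3k = 938.844142… → ⌈·⌉ = 939
j=5: r + 4k = 1186.629857… → ⌈·⌉ = 1187
j=6: r + 5k = 1434.415571… → ⌈·⌉ = 1435
j=7: r + 6k = 1682.201285… → ⌈·⌉ = 1683
j=8: r + 7k = 1929.987 → ⌈·⌉ = 1930
j=9: r + 8k = 2177.772714… → ⌈·⌉ = 2178
j=10: r + 9k = 2425.558428… → ⌈·⌉ = 2426
j=11: r + 10k = 2673.344142… → ⌈·⌉ = 2674
j=12: r + 11k = 2921.129857… → ⌈·⌉ = 2922
j=13: r + 12k = 3168.915571… → ⌈·⌉ = 3169
j=14: r + 13k = 3416.701285… → ⌈·⌉ = 3417

196, 444, 692, 939, 1187, 1435, 1683, 1930, 2178, 2426, 2674, 2922, 3169, 3417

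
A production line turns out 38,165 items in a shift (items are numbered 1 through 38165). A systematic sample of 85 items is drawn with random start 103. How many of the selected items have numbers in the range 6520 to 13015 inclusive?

14

k = 38165/85 = 449
First selection ≥ 6520: 103 + ⌈(6520−103)/449⌉·449 = 103 + 15×449 = 6838
Last selection ≤ 13015: 103 + ⌊(13015−103)/449⌋·449 = 103 + 28×449 = 12675
Count = 28 − 15 + 1 = 14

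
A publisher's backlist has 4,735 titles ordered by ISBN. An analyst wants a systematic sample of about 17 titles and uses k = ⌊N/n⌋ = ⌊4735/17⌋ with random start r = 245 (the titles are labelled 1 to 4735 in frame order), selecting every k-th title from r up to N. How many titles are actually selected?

k = ⌊4735/17⌋ = 278
Achieved size = ⌊(4735 − 245)/278⌋ + 1 = ⌊4490/278⌋ + 1 = 16 + 1 = 17
(last selection: 245 + 16×278 = 4693 ≤ 4735; next would be 4971 > 4735)

17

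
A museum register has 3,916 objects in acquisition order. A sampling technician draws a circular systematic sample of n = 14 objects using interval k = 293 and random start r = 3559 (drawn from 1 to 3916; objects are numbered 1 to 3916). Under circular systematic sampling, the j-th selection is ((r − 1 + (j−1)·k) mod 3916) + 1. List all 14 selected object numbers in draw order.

Selection 1: 3559
Selection 2: 3559 + 293 = 3852
Selection 3: 3852 + 293 = 4145 → 4145 − 3916 = 229
Selection 4: 229 + 293 = 522
Selection 5: 522 + 293 = 815
Selection 6: 815 + 293 = 1108
Selection 7: 1108 + 293 = 1401
Selection 8: 1401 + 293 = 1694
Selection 9: 1694 + 293 = 1987
Selection 10: 1987 + 293 = 2280
Selection 11: 2280 + 293 = 2573
Selection 12: 2573 + 293 = 2866
Selection 13: 2866 + 293 = 3159
Selection 14: 3159 + 293 = 3452

3559, 3852, 229, 522, 815, 1108, 1401, 1694, 1987, 2280, 2573, 2866, 3159, 3452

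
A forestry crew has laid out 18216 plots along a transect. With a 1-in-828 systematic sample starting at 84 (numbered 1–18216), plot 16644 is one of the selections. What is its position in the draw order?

21

k = 828
position = (16644 − 84)/828 + 1 = 16560/828 + 1 = 20 + 1 = 21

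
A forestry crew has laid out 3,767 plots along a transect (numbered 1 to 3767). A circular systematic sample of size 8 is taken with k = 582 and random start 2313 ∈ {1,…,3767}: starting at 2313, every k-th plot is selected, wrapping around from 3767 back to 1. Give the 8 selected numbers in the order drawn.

2313, 2895, 3477, 292, 874, 1456, 2038, 2620

Selection 1: 2313
Selection 2: 2313 + 582 = 2895
Selection 3: 2895 + 582 = 3477
Selection 4: 3477 + 582 = 4059 → 4059 − 3767 = 292
Selection 5: 292 + 582 = 874
Selection 6: 874 + 582 = 1456
Selection 7: 1456 + 582 = 2038
Selection 8: 2038 + 582 = 2620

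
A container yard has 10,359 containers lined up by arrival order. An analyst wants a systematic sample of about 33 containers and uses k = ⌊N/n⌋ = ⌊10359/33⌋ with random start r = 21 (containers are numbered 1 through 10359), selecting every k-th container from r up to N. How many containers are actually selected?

34

k = ⌊10359/33⌋ = 313
Achieved size = ⌊(10359 − 21)/313⌋ + 1 = ⌊10338/313⌋ + 1 = 33 + 1 = 34
(last selection: 21 + 33×313 = 10350 ≤ 10359; next would be 10663 > 10359)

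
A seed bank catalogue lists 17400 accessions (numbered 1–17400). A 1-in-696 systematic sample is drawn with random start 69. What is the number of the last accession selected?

16773

k = 696
25th selection = r + (25−1)·k = 69 + 24×696 = 69 + 16704 = 16773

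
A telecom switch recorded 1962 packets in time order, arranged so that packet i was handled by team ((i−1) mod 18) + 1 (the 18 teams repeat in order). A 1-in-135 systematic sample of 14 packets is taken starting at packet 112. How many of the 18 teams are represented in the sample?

Consecutive selections differ by k = 135, so their team numbers differ by 135 mod 18 = 9.
gcd(135, 18) = 9, so the sample visits 18/9 = 2 distinct residues mod 18.
Start 112 is team 4; the teams hit are 4, 13.

2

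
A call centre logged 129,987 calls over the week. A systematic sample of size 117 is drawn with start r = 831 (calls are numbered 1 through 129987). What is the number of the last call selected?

129707

k = 129987/117 = 1111
117th selection = r + (117−1)·k = 831 + 116×1111 = 831 + 128876 = 129707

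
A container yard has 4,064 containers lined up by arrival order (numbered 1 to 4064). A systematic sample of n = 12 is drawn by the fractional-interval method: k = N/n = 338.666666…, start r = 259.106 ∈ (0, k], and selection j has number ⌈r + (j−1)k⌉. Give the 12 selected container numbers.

260, 598, 937, 1276, 1614, 1953, 2292, 2630, 2969, 3308, 3646, 3985

j=1: r + 0k = 259.106 → ⌈·⌉ = 260
j=2: r + 1k = 597.772666… → ⌈·⌉ = 598
j=3: r + 2k = 936.439333… → ⌈·⌉ = 937
j=4: r + 3k = 1275.106 → ⌈·⌉ = 1276
j=5: r + 4k = 1613.772666… → ⌈·⌉ = 1614
j=6: r + 5k = 1952.439333… → ⌈·⌉ = 1953
j=7: r + 6k = 2291.106 → ⌈·⌉ = 2292
j=8: r + 7k = 2629.772666… → ⌈·⌉ = 2630
j=9: r + 8k = 2968.439333… → ⌈·⌉ = 2969
j=10: r + 9k = 3307.106 → ⌈·⌉ = 3308
j=11: r + 10k = 3645.772666… → ⌈·⌉ = 3646
j=12: r + 11k = 3984.439333… → ⌈·⌉ = 3985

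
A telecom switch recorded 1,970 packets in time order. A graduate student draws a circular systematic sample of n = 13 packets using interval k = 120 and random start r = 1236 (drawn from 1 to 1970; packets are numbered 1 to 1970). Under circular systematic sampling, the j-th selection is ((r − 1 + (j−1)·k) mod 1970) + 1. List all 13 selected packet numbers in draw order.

Selection 1: 1236
Selection 2: 1236 + 120 = 1356
Selection 3: 1356 + 120 = 1476
Selection 4: 1476 + 120 = 1596
Selection 5: 1596 + 120 = 1716
Selection 6: 1716 + 120 = 1836
Selection 7: 1836 + 120 = 1956
Selection 8: 1956 + 120 = 2076 → 2076 − 1970 = 106
Selection 9: 106 + 120 = 226
Selection 10: 226 + 120 = 346
Selection 11: 346 + 120 = 466
Selection 12: 466 + 120 = 586
Selection 13: 586 + 120 = 706

1236, 1356, 1476, 1596, 1716, 1836, 1956, 106, 226, 346, 466, 586, 706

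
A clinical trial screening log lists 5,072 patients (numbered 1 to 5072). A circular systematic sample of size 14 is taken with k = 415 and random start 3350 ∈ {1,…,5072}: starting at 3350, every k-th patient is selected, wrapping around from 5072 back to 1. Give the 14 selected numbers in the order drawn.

3350, 3765, 4180, 4595, 5010, 353, 768, 1183, 1598, 2013, 2428, 2843, 3258, 3673

Selection 1: 3350
Selection 2: 3350 + 415 = 3765
Selection 3: 3765 + 415 = 4180
Selection 4: 4180 + 415 = 4595
Selection 5: 4595 + 415 = 5010
Selection 6: 5010 + 415 = 5425 → 5425 − 5072 = 353
Selection 7: 353 + 415 = 768
Selection 8: 768 + 415 = 1183
Selection 9: 1183 + 415 = 1598
Selection 10: 1598 + 415 = 2013
Selection 11: 2013 + 415 = 2428
Selection 12: 2428 + 415 = 2843
Selection 13: 2843 + 415 = 3258
Selection 14: 3258 + 415 = 3673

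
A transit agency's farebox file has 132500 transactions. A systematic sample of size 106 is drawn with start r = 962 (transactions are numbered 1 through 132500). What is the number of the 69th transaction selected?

85962

k = 132500/106 = 1250
69th selection = r + (69−1)·k = 962 + 68×1250 = 962 + 85000 = 85962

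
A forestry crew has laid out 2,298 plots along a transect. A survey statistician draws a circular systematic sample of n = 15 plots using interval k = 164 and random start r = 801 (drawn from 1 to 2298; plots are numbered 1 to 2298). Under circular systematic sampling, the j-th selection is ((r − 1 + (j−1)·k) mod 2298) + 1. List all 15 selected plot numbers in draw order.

801, 965, 1129, 1293, 1457, 1621, 1785, 1949, 2113, 2277, 143, 307, 471, 635, 799

Selection 1: 801
Selection 2: 801 + 164 = 965
Selection 3: 965 + 164 = 1129
Selection 4: 1129 + 164 = 1293
Selection 5: 1293 + 164 = 1457
Selection 6: 1457 + 164 = 1621
Selection 7: 1621 + 164 = 1785
Selection 8: 1785 + 164 = 1949
Selection 9: 1949 + 164 = 2113
Selection 10: 2113 + 164 = 2277
Selection 11: 2277 + 164 = 2441 → 2441 − 2298 = 143
Selection 12: 143 + 164 = 307
Selection 13: 307 + 164 = 471
Selection 14: 471 + 164 = 635
Selection 15: 635 + 164 = 799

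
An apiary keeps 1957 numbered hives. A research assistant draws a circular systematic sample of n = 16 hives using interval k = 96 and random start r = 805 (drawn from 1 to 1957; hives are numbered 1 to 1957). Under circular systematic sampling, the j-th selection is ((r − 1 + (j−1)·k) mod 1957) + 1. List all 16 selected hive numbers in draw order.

805, 901, 997, 1093, 1189, 1285, 1381, 1477, 1573, 1669, 1765, 1861, 1957, 96, 192, 288

Selection 1: 805
Selection 2: 805 + 96 = 901
Selection 3: 901 + 96 = 997
Selection 4: 997 + 96 = 1093
Selection 5: 1093 + 96 = 1189
Selection 6: 1189 + 96 = 1285
Selection 7: 1285 + 96 = 1381
Selection 8: 1381 + 96 = 1477
Selection 9: 1477 + 96 = 1573
Selection 10: 1573 + 96 = 1669
Selection 11: 1669 + 96 = 1765
Selection 12: 1765 + 96 = 1861
Selection 13: 1861 + 96 = 1957
Selection 14: 1957 + 96 = 2053 → 2053 − 1957 = 96
Selection 15: 96 + 96 = 192
Selection 16: 192 + 96 = 288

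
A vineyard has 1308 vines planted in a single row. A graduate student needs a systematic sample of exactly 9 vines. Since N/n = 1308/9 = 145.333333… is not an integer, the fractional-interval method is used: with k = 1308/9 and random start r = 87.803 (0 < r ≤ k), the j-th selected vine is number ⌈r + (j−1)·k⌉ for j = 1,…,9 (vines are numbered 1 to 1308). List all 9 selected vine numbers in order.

j=1: r + 0k = 87.803 → ⌈·⌉ = 88
j=2: r + 1k = 233.136333… → ⌈·⌉ = 234
j=3: r + 2k = 378.469666… → ⌈·⌉ = 379
j=4: r + 3k = 523.803 → ⌈·⌉ = 524
j=5: r + 4k = 669.136333… → ⌈·⌉ = 670
j=6: r + 5k = 814.469666… → ⌈·⌉ = 815
j=7: r + 6k = 959.803 → ⌈·⌉ = 960
j=8: r + 7k = 1105.136333… → ⌈·⌉ = 1106
j=9: r + 8k = 1250.469666… → ⌈·⌉ = 1251

88, 234, 379, 524, 670, 815, 960, 1106, 1251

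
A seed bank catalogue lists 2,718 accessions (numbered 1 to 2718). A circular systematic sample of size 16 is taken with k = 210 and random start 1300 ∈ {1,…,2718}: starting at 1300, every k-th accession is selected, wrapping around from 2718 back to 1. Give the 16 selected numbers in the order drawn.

1300, 1510, 1720, 1930, 2140, 2350, 2560, 52, 262, 472, 682, 892, 1102, 1312, 1522, 1732

Selection 1: 1300
Selection 2: 1300 + 210 = 1510
Selection 3: 1510 + 210 = 1720
Selection 4: 1720 + 210 = 1930
Selection 5: 1930 + 210 = 2140
Selection 6: 2140 + 210 = 2350
Selection 7: 2350 + 210 = 2560
Selection 8: 2560 + 210 = 2770 → 2770 − 2718 = 52
Selection 9: 52 + 210 = 262
Selection 10: 262 + 210 = 472
Selection 11: 472 + 210 = 682
Selection 12: 682 + 210 = 892
Selection 13: 892 + 210 = 1102
Selection 14: 1102 + 210 = 1312
Selection 15: 1312 + 210 = 1522
Selection 16: 1522 + 210 = 1732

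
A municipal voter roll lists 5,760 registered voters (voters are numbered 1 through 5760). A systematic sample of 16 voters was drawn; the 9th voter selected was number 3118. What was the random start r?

k = 5760/16 = 360
r = 3118 − (9−1)×360 = 3118 − 2880 = 238

238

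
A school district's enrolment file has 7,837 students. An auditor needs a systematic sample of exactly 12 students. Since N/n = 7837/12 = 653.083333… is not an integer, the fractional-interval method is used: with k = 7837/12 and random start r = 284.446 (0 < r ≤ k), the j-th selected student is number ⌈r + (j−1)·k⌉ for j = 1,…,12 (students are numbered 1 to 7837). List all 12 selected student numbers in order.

j=1: r + 0k = 284.446 → ⌈·⌉ = 285
j=2: r + 1k = 937.529333… → ⌈·⌉ = 938
j=3: r + 2k = 1590.612666… → ⌈·⌉ = 1591
j=4: r + 3k = 2243.696 → ⌈·⌉ = 2244
j=5: r + 4k = 2896.779333… → ⌈·⌉ = 2897
j=6: r + 5k = 3549.862666… → ⌈·⌉ = 3550
j=7: r + 6k = 4202.946 → ⌈·⌉ = 4203
j=8: r + 7k = 4856.029333… → ⌈·⌉ = 4857
j=9: r + 8k = 5509.112666… → ⌈·⌉ = 5510
j=10: r + 9k = 6162.196 → ⌈·⌉ = 6163
j=11: r + 10k = 6815.279333… → ⌈·⌉ = 6816
j=12: r + 11k = 7468.362666… → ⌈·⌉ = 7469

285, 938, 1591, 2244, 2897, 3550, 4203, 4857, 5510, 6163, 6816, 7469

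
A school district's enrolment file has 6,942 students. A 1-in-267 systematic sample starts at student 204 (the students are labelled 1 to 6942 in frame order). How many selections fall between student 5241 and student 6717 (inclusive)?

k = 267
First selection ≥ 5241: 204 + ⌈(5241−204)/267⌉·267 = 204 + 19×267 = 5277
Last selection ≤ 6717: 204 + ⌊(6717−204)/267⌋·267 = 204 + 24×267 = 6612
Count = 24 − 19 + 1 = 6

6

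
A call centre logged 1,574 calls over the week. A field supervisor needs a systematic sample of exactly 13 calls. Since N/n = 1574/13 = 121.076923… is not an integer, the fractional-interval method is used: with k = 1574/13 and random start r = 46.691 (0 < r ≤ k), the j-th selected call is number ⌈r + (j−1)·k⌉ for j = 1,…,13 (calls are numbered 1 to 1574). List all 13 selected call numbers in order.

47, 168, 289, 410, 531, 653, 774, 895, 1016, 1137, 1258, 1379, 1500

j=1: r + 0k = 46.691 → ⌈·⌉ = 47
j=2: r + 1k = 167.767923… → ⌈·⌉ = 168
j=3: r + 2k = 288.844846… → ⌈·⌉ = 289
j=4: r + 3k = 409.921769… → ⌈·⌉ = 410
j=5: r + 4k = 530.998692… → ⌈·⌉ = 531
j=6: r + 5k = 652.075615… → ⌈·⌉ = 653
j=7: r + 6k = 773.152538… → ⌈·⌉ = 774
j=8: r + 7k = 894.229461… → ⌈·⌉ = 895
j=9: r + 8k = 1015.306384… → ⌈·⌉ = 1016
j=10: r + 9k = 1136.383307… → ⌈·⌉ = 1137
j=11: r + 10k = 1257.460230… → ⌈·⌉ = 1258
j=12: r + 11k = 1378.537153… → ⌈·⌉ = 1379
j=13: r + 12k = 1499.614076… → ⌈·⌉ = 1500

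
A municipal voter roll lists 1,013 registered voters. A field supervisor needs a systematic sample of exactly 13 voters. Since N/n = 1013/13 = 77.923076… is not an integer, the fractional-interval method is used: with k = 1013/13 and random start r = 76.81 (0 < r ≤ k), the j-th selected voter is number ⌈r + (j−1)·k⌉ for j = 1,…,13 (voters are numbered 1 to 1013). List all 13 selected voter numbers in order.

j=1: r + 0k = 76.81 → ⌈·⌉ = 77
j=2: r + 1k = 154.733076… → ⌈·⌉ = 155
j=3: r + 2k = 232.656153… → ⌈·⌉ = 233
j=4: r + 3k = 310.579230… → ⌈·⌉ = 311
j=5: r + 4k = 388.502307… → ⌈·⌉ = 389
j=6: r + 5k = 466.425384… → ⌈·⌉ = 467
j=7: r + 6k = 544.348461… → ⌈·⌉ = 545
j=8: r + 7k = 622.271538… → ⌈·⌉ = 623
j=9: r + 8k = 700.194615… → ⌈·⌉ = 701
j=10: r + 9k = 778.117692… → ⌈·⌉ = 779
j=11: r + 10k = 856.040769… → ⌈·⌉ = 857
j=12: r + 11k = 933.963846… → ⌈·⌉ = 934
j=13: r + 12k = 1011.886923… → ⌈·⌉ = 1012

77, 155, 233, 311, 389, 467, 545, 623, 701, 779, 857, 934, 1012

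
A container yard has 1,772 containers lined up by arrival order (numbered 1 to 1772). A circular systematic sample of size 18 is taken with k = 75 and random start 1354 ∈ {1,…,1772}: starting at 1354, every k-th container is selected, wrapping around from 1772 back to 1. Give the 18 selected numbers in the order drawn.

1354, 1429, 1504, 1579, 1654, 1729, 32, 107, 182, 257, 332, 407, 482, 557, 632, 707, 782, 857

Selection 1: 1354
Selection 2: 1354 + 75 = 1429
Selection 3: 1429 + 75 = 1504
Selection 4: 1504 + 75 = 1579
Selection 5: 1579 + 75 = 1654
Selection 6: 1654 + 75 = 1729
Selection 7: 1729 + 75 = 1804 → 1804 − 1772 = 32
Selection 8: 32 + 75 = 107
Selection 9: 107 + 75 = 182
Selection 10: 182 + 75 = 257
Selection 11: 257 + 75 = 332
Selection 12: 332 + 75 = 407
Selection 13: 407 + 75 = 482
Selection 14: 482 + 75 = 557
Selection 15: 557 + 75 = 632
Selection 16: 632 + 75 = 707
Selection 17: 707 + 75 = 782
Selection 18: 782 + 75 = 857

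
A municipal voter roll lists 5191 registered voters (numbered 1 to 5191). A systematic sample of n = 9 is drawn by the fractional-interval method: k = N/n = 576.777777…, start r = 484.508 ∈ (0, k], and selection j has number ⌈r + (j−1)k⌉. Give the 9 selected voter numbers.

485, 1062, 1639, 2215, 2792, 3369, 3946, 4522, 5099

j=1: r + 0k = 484.508 → ⌈·⌉ = 485
j=2: r + 1k = 1061.285777… → ⌈·⌉ = 1062
j=3: r + 2k = 1638.063555… → ⌈·⌉ = 1639
j=4: r + 3k = 2214.841333… → ⌈·⌉ = 2215
j=5: r + 4k = 2791.619111… → ⌈·⌉ = 2792
j=6: r + 5k = 3368.396888… → ⌈·⌉ = 3369
j=7: r + 6k = 3945.174666… → ⌈·⌉ = 3946
j=8: r + 7k = 4521.952444… → ⌈·⌉ = 4522
j=9: r + 8k = 5098.730222… → ⌈·⌉ = 5099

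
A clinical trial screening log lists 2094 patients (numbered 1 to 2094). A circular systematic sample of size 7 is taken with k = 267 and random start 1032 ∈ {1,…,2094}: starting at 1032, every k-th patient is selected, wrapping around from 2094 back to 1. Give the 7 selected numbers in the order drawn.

Selection 1: 1032
Selection 2: 1032 + 267 = 1299
Selection 3: 1299 + 267 = 1566
Selection 4: 1566 + 267 = 1833
Selection 5: 1833 + 267 = 2100 → 2100 − 2094 = 6
Selection 6: 6 + 267 = 273
Selection 7: 273 + 267 = 540

1032, 1299, 1566, 1833, 6, 273, 540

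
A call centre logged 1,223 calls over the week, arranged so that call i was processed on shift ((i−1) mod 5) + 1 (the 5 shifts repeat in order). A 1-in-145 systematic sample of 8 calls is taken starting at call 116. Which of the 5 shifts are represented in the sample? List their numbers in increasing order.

1

Consecutive selections differ by k = 145, so their shift numbers differ by 145 mod 5 = 0.
gcd(145, 5) = 5, so the sample visits 5/5 = 1 distinct residues mod 5.
Start 116 is shift 1; the shifts hit are 1.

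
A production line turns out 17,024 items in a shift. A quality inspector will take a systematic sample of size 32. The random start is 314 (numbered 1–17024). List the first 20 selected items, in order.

k = N/n = 17024/32 = 532
item 1: 314
item 2: 314 + 532 = 846
item 3: 846 + 532 = 1378
item 4: 1378 + 532 = 1910
item 5: 1910 + 532 = 2442
item 6: 2442 + 532 = 2974
item 7: 2974 + 532 = 3506
item 8: 3506 + 532 = 4038
item 9: 4038 + 532 = 4570
item 10: 4570 + 532 = 5102
item 11: 5102 + 532 = 5634
item 12: 5634 + 532 = 6166
item 13: 6166 + 532 = 6698
item 14: 6698 + 532 = 7230
item 15: 7230 + 532 = 7762
item 16: 7762 + 532 = 8294
item 17: 8294 + 532 = 8826
item 18: 8826 + 532 = 9358
item 19: 9358 + 532 = 9890
item 20: 9890 + 532 = 10422

314, 846, 1378, 1910, 2442, 2974, 3506, 4038, 4570, 5102, 5634, 6166, 6698, 7230, 7762, 8294, 8826, 9358, 9890, 10422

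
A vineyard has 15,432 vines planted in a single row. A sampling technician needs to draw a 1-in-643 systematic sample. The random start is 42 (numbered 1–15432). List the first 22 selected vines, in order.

42, 685, 1328, 1971, 2614, 3257, 3900, 4543, 5186, 5829, 6472, 7115, 7758, 8401, 9044, 9687, 10330, 10973, 11616, 12259, 12902, 13545

vine 1: 42
vine 2: 42 + 643 = 685
vine 3: 685 + 643 = 1328
vine 4: 1328 + 643 = 1971
vine 5: 1971 + 643 = 2614
vine 6: 2614 + 643 = 3257
vine 7: 3257 + 643 = 3900
vine 8: 3900 + 643 = 4543
vine 9: 4543 + 643 = 5186
vine 10: 5186 + 643 = 5829
vine 11: 5829 + 643 = 6472
vine 12: 6472 + 643 = 7115
vine 13: 7115 + 643 = 7758
vine 14: 7758 + 643 = 8401
vine 15: 8401 + 643 = 9044
vine 16: 9044 + 643 = 9687
vine 17: 9687 + 643 = 10330
vine 18: 10330 + 643 = 10973
vine 19: 10973 + 643 = 11616
vine 20: 11616 + 643 = 12259
vine 21: 12259 + 643 = 12902
vine 22: 12902 + 643 = 13545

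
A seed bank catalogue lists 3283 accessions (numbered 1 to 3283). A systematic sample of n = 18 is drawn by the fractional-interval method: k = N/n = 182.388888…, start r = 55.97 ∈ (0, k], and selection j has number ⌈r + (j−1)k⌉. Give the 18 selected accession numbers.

j=1: r + 0k = 55.97 → ⌈·⌉ = 56
j=2: r + 1k = 238.358888… → ⌈·⌉ = 239
j=3: r + 2k = 420.747777… → ⌈·⌉ = 421
j=4: r + 3k = 603.136666… → ⌈·⌉ = 604
j=5: r + 4k = 785.525555… → ⌈·⌉ = 786
j=6: r + 5k = 967.914444… → ⌈·⌉ = 968
j=7: r + 6k = 1150.303333… → ⌈·⌉ = 1151
j=8: r + 7k = 1332.692222… → ⌈·⌉ = 1333
j=9: r + 8k = 1515.081111… → ⌈·⌉ = 1516
j=10: r + 9k = 1697.47 → ⌈·⌉ = 1698
j=11: r + 10k = 1879.858888… → ⌈·⌉ = 1880
j=12: r + 11k = 2062.247777… → ⌈·⌉ = 2063
j=13: r + 12k = 2244.636666… → ⌈·⌉ = 2245
j=14: r + 13k = 2427.025555… → ⌈·⌉ = 2428
j=15: r + 14k = 2609.414444… → ⌈·⌉ = 2610
j=16: r + 15k = 2791.803333… → ⌈·⌉ = 2792
j=17: r + 16k = 2974.192222… → ⌈·⌉ = 2975
j=18: r + 17k = 3156.581111… → ⌈·⌉ = 3157

56, 239, 421, 604, 786, 968, 1151, 1333, 1516, 1698, 1880, 2063, 2245, 2428, 2610, 2792, 2975, 3157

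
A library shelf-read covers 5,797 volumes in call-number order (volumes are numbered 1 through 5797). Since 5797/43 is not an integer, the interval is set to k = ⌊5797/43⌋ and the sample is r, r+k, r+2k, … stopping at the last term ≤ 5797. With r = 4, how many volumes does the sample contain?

44

k = ⌊5797/43⌋ = 134
Achieved size = ⌊(5797 − 4)/134⌋ + 1 = ⌊5793/134⌋ + 1 = 43 + 1 = 44
(last selection: 4 + 43×134 = 5766 ≤ 5797; next would be 5900 > 5797)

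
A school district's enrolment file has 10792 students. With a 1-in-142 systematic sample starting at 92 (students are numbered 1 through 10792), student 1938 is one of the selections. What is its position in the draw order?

k = 142
position = (1938 − 92)/142 + 1 = 1846/142 + 1 = 13 + 1 = 14

14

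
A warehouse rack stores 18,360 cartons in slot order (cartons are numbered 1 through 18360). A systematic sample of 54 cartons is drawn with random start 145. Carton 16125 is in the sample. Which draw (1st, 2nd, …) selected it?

48

k = 18360/54 = 340
position = (16125 − 145)/340 + 1 = 15980/340 + 1 = 47 + 1 = 48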